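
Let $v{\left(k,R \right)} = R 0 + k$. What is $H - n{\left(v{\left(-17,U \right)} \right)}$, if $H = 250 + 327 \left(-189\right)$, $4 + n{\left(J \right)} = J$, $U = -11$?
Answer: $-61532$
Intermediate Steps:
$v{\left(k,R \right)} = k$ ($v{\left(k,R \right)} = 0 + k = k$)
$n{\left(J \right)} = -4 + J$
$H = -61553$ ($H = 250 - 61803 = -61553$)
$H - n{\left(v{\left(-17,U \right)} \right)} = -61553 - \left(-4 - 17\right) = -61553 - -21 = -61553 + 21 = -61532$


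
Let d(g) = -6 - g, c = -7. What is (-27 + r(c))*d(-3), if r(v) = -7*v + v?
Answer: -45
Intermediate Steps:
r(v) = -6*v
(-27 + r(c))*d(-3) = (-27 - 6*(-7))*(-6 - 1*(-3)) = (-27 + 42)*(-6 + 3) = 15*(-3) = -45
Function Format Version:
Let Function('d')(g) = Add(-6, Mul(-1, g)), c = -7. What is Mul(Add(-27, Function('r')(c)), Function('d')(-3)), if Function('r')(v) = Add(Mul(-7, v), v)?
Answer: -45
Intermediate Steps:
Function('r')(v) = Mul(-6, v)
Mul(Add(-27, Function('r')(c)), Function('d')(-3)) = Mul(Add(-27, Mul(-6, -7)), Add(-6, Mul(-1, -3))) = Mul(Add(-27, 42), Add(-6, 3)) = Mul(15, -3) = -45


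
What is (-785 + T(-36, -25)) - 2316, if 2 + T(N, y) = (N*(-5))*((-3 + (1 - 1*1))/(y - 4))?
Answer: -89447/29 ≈ -3084.4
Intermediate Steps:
T(N, y) = -2 + 15*N/(-4 + y) (T(N, y) = -2 + (N*(-5))*((-3 + (1 - 1*1))/(y - 4)) = -2 + (-5*N)*((-3 + (1 - 1))/(-4 + y)) = -2 + (-5*N)*((-3 + 0)/(-4 + y)) = -2 + (-5*N)*(-3/(-4 + y)) = -2 + 15*N/(-4 + y))
(-785 + T(-36, -25)) - 2316 = (-785 + (8 - 2*(-25) + 15*(-36))/(-4 - 25)) - 2316 = (-785 + (8 + 50 - 540)/(-29)) - 2316 = (-785 - 1/29*(-482)) - 2316 = (-785 + 482/29) - 2316 = -22283/29 - 2316 = -89447/29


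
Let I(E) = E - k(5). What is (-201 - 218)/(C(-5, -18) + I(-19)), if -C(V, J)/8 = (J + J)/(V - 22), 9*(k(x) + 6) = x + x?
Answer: 3771/223 ≈ 16.910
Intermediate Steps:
k(x) = -6 + 2*x/9 (k(x) = -6 + (x + x)/9 = -6 + (2*x)/9 = -6 + 2*x/9)
C(V, J) = -16*J/(-22 + V) (C(V, J) = -8*(J + J)/(V - 22) = -8*2*J/(-22 + V) = -16*J/(-22 + V))
I(E) = 44/9 + E (I(E) = E - (-6 + (2/9)*5) = E - (-6 + 10/9) = E - 1*(-44/9) = E + 44/9 = 44/9 + E)
(-201 - 218)/(C(-5, -18) + I(-19)) = (-201 - 218)/(-16*(-18)/(-22 - 5) + (44/9 - 19)) = -419/(-16*(-18)/(-27) - 127/9) = -419/(-16*(-18)*(-1/27) - 127/9) = -419/(-32/3 - 127/9) = -419/(-223/9) = -419*(-9/223) = 3771/223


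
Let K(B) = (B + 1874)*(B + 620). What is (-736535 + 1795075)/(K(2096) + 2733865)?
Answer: 211708/2703277 ≈ 0.078315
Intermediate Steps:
K(B) = (620 + B)*(1874 + B) (K(B) = (1874 + B)*(620 + B) = (620 + B)*(1874 + B))
(-736535 + 1795075)/(K(2096) + 2733865) = (-736535 + 1795075)/((1161880 + 2096**2 + 2494*2096) + 2733865) = 1058540/((1161880 + 4393216 + 5227424) + 2733865) = 1058540/(10782520 + 2733865) = 1058540/13516385 = 1058540*(1/13516385) = 211708/2703277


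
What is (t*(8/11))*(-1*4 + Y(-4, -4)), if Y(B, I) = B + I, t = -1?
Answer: 96/11 ≈ 8.7273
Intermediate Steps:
(t*(8/11))*(-1*4 + Y(-4, -4)) = (-8/11)*(-1*4 + (-4 - 4)) = (-8/11)*(-4 - 8) = -1*8/11*(-12) = -8/11*(-12) = 96/11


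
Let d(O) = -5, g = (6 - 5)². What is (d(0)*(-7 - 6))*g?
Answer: 65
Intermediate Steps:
g = 1 (g = 1² = 1)
(d(0)*(-7 - 6))*g = -5*(-7 - 6)*1 = -5*(-13)*1 = 65*1 = 65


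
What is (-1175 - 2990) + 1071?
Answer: -3094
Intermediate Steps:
(-1175 - 2990) + 1071 = -4165 + 1071 = -3094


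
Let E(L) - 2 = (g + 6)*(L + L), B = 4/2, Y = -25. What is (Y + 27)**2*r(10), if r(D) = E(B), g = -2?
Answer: 72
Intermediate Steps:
B = 2 (B = 4*(1/2) = 2)
E(L) = 2 + 8*L (E(L) = 2 + (-2 + 6)*(L + L) = 2 + 4*(2*L) = 2 + 8*L)
r(D) = 18 (r(D) = 2 + 8*2 = 2 + 16 = 18)
(Y + 27)**2*r(10) = (-25 + 27)**2*18 = 2**2*18 = 4*18 = 72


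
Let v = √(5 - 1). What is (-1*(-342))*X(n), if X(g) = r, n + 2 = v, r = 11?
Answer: 3762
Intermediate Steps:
v = 2 (v = √4 = 2)
n = 0 (n = -2 + 2 = 0)
X(g) = 11
(-1*(-342))*X(n) = -1*(-342)*11 = 342*11 = 3762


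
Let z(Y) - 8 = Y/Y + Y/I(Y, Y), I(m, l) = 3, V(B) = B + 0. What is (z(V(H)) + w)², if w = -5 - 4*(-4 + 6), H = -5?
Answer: 289/9 ≈ 32.111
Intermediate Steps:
V(B) = B
w = -13 (w = -5 - 4*2 = -5 - 8 = -13)
z(Y) = 9 + Y/3 (z(Y) = 8 + (Y/Y + Y/3) = 8 + (1 + Y*(⅓)) = 8 + (1 + Y/3) = 9 + Y/3)
(z(V(H)) + w)² = ((9 + (⅓)*(-5)) - 13)² = ((9 - 5/3) - 13)² = (22/3 - 13)² = (-17/3)² = 289/9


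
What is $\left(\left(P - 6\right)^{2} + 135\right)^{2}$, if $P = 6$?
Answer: $18225$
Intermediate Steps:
$\left(\left(P - 6\right)^{2} + 135\right)^{2} = \left(\left(6 - 6\right)^{2} + 135\right)^{2} = \left(0^{2} + 135\right)^{2} = \left(0 + 135\right)^{2} = 135^{2} = 18225$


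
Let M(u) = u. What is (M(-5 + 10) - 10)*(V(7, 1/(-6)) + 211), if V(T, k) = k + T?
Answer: -6535/6 ≈ -1089.2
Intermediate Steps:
V(T, k) = T + k
(M(-5 + 10) - 10)*(V(7, 1/(-6)) + 211) = ((-5 + 10) - 10)*((7 + 1/(-6)) + 211) = (5 - 10)*((7 - ⅙) + 211) = -5*(41/6 + 211) = -5*1307/6 = -6535/6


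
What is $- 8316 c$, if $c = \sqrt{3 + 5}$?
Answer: $- 16632 \sqrt{2} \approx -23521.0$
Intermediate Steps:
$c = 2 \sqrt{2}$ ($c = \sqrt{8} = 2 \sqrt{2} \approx 2.8284$)
$- 8316 c = - 8316 \cdot 2 \sqrt{2} = - 16632 \sqrt{2}$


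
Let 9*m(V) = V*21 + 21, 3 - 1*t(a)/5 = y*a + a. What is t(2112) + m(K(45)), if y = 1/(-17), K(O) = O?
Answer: -500641/51 ≈ -9816.5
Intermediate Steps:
y = -1/17 ≈ -0.058824
t(a) = 15 - 80*a/17 (t(a) = 15 - 5*(-a/17 + a) = 15 - 80*a/17)
m(V) = 7/3 + 7*V/3 (m(V) = (V*21 + 21)/9 = (21*V + 21)/9 = (21 + 21*V)/9 = 7/3 + 7*V/3)
t(2112) + m(K(45)) = (15 - 80/17*2112) + (7/3 + (7/3)*45) = (15 - 168960/17) + (7/3 + 105) = -168705/17 + 322/3 = -500641/51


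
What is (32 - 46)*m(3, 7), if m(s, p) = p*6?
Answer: -588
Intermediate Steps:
m(s, p) = 6*p
(32 - 46)*m(3, 7) = (32 - 46)*(6*7) = -14*42 = -588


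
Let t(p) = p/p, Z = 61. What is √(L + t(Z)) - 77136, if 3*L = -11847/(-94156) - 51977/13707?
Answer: -77136 + I*√92468073868701537/645298146 ≈ -77136.0 + 0.47123*I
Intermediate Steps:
t(p) = 1
L = -4731559583/3871788876 (L = (-11847/(-94156) - 51977/13707)/3 = (-11847*(-1/94156) - 51977*1/13707)/3 = (11847/94156 - 51977/13707)/3 = (⅓)*(-4731559583/1290596292) = -4731559583/3871788876 ≈ -1.2221)
√(L + t(Z)) - 77136 = √(-4731559583/3871788876 + 1) - 77136 = √(-859770707/3871788876) - 77136 = I*√92468073868701537/645298146 - 77136 = -77136 + I*√92468073868701537/645298146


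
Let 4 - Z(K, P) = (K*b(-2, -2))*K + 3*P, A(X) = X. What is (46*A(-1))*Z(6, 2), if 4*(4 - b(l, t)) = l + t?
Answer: 8372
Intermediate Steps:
b(l, t) = 4 - l/4 - t/4 (b(l, t) = 4 - (l + t)/4 = 4 + (-l/4 - t/4) = 4 - l/4 - t/4)
Z(K, P) = 4 - 5*K² - 3*P (Z(K, P) = 4 - ((K*(4 - ¼*(-2) - ¼*(-2)))*K + 3*P) = 4 - ((K*(4 + ½ + ½))*K + 3*P) = 4 - ((K*5)*K + 3*P) = 4 - ((5*K)*K + 3*P) = 4 - (5*K² + 3*P) = 4 - (3*P + 5*K²) = 4 + (-5*K² - 3*P) = 4 - 5*K² - 3*P)
(46*A(-1))*Z(6, 2) = (46*(-1))*(4 - 5*6² - 3*2) = -46*(4 - 5*36 - 6) = -46*(4 - 180 - 6) = -46*(-182) = 8372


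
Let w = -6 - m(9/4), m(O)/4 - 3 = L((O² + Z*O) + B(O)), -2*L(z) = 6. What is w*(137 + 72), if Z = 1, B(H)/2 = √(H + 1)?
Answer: -1254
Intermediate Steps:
B(H) = 2*√(1 + H) (B(H) = 2*√(H + 1) = 2*√(1 + H))
L(z) = -3 (L(z) = -½*6 = -3)
m(O) = 0 (m(O) = 12 + 4*(-3) = 12 - 12 = 0)
w = -6 (w = -6 - 1*0 = -6 + 0 = -6)
w*(137 + 72) = -6*(137 + 72) = -6*209 = -1254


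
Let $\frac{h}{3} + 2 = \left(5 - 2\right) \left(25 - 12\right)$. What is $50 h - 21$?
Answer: $5529$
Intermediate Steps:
$h = 111$ ($h = -6 + 3 \left(5 - 2\right) \left(25 - 12\right) = -6 + 3 \cdot 3 \cdot 13 = -6 + 3 \cdot 39 = -6 + 117 = 111$)
$50 h - 21 = 50 \cdot 111 - 21 = 5550 - 21 = 5529$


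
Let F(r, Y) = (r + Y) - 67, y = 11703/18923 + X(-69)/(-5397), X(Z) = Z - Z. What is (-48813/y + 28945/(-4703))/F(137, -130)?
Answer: 120679035662/91732015 ≈ 1315.6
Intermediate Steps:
X(Z) = 0
y = 11703/18923 (y = 11703/18923 + 0/(-5397) = 11703*(1/18923) + 0*(-1/5397) = 11703/18923 + 0 = 11703/18923 ≈ 0.61845)
F(r, Y) = -67 + Y + r (F(r, Y) = (Y + r) - 67 = -67 + Y + r)
(-48813/y + 28945/(-4703))/F(137, -130) = (-48813/11703/18923 + 28945/(-4703))/(-67 - 130 + 137) = (-48813*18923/11703 + 28945*(-1/4703))/(-60) = (-307896133/3901 - 28945/4703)*(-1/60) = -1448148427944/18346403*(-1/60) = 120679035662/91732015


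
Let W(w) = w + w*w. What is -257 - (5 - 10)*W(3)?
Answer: -197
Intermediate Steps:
W(w) = w + w²
-257 - (5 - 10)*W(3) = -257 - (5 - 10)*3*(1 + 3) = -257 - (-5)*3*4 = -257 - (-5)*12 = -257 - 1*(-60) = -257 + 60 = -197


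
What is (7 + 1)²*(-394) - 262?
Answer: -25478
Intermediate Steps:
(7 + 1)²*(-394) - 262 = 8²*(-394) - 262 = 64*(-394) - 262 = -25216 - 262 = -25478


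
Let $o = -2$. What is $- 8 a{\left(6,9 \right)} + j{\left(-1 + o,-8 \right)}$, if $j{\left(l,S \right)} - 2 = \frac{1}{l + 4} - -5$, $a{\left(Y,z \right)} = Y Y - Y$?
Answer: $-232$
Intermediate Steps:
$a{\left(Y,z \right)} = Y^{2} - Y$
$j{\left(l,S \right)} = 7 + \frac{1}{4 + l}$ ($j{\left(l,S \right)} = 2 + \left(\frac{1}{l + 4} - -5\right) = 2 + \left(\frac{1}{4 + l} + 5\right) = 2 + \left(5 + \frac{1}{4 + l}\right) = 7 + \frac{1}{4 + l}$)
$- 8 a{\left(6,9 \right)} + j{\left(-1 + o,-8 \right)} = - 8 \cdot 6 \left(-1 + 6\right) + \frac{29 + 7 \left(-1 - 2\right)}{4 - 3} = - 8 \cdot 6 \cdot 5 + \frac{29 + 7 \left(-3\right)}{4 - 3} = \left(-8\right) 30 + \frac{29 - 21}{1} = -240 + 1 \cdot 8 = -240 + 8 = -232$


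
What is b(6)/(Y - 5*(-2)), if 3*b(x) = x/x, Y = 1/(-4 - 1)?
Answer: 5/147 ≈ 0.034014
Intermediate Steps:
Y = -⅕ (Y = 1/(-5) = -⅕ ≈ -0.20000)
b(x) = ⅓ (b(x) = (x/x)/3 = (⅓)*1 = ⅓)
b(6)/(Y - 5*(-2)) = 1/(3*(-⅕ - 5*(-2))) = 1/(3*(-⅕ + 10)) = 1/(3*(49/5)) = (⅓)*(5/49) = 5/147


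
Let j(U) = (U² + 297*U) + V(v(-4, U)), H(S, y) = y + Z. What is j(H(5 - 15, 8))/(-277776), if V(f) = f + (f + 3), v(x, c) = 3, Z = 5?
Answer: -4039/277776 ≈ -0.014540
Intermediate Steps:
H(S, y) = 5 + y (H(S, y) = y + 5 = 5 + y)
V(f) = 3 + 2*f (V(f) = f + (3 + f) = 3 + 2*f)
j(U) = 9 + U² + 297*U (j(U) = (U² + 297*U) + (3 + 2*3) = (U² + 297*U) + (3 + 6) = (U² + 297*U) + 9 = 9 + U² + 297*U)
j(H(5 - 15, 8))/(-277776) = (9 + (5 + 8)² + 297*(5 + 8))/(-277776) = (9 + 13² + 297*13)*(-1/277776) = (9 + 169 + 3861)*(-1/277776) = 4039*(-1/277776) = -4039/277776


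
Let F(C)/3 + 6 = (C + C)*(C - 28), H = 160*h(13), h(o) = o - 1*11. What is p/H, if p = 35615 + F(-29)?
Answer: 9103/64 ≈ 142.23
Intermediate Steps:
h(o) = -11 + o (h(o) = o - 11 = -11 + o)
H = 320 (H = 160*(-11 + 13) = 160*2 = 320)
F(C) = -18 + 6*C*(-28 + C) (F(C) = -18 + 3*((C + C)*(C - 28)) = -18 + 3*((2*C)*(-28 + C)) = -18 + 3*(2*C*(-28 + C)) = -18 + 6*C*(-28 + C))
p = 45515 (p = 35615 + (-18 - 168*(-29) + 6*(-29)²) = 35615 + (-18 + 4872 + 6*841) = 35615 + (-18 + 4872 + 5046) = 35615 + 9900 = 45515)
p/H = 45515/320 = 45515*(1/320) = 9103/64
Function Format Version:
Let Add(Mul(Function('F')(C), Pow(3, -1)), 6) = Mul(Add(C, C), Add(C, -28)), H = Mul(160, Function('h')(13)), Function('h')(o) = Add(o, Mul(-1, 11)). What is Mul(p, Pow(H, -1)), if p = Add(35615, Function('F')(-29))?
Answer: Rational(9103, 64) ≈ 142.23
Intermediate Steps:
Function('h')(o) = Add(-11, o) (Function('h')(o) = Add(o, -11) = Add(-11, o))
H = 320 (H = Mul(160, Add(-11, 13)) = Mul(160, 2) = 320)
Function('F')(C) = Add(-18, Mul(6, C, Add(-28, C))) (Function('F')(C) = Add(-18, Mul(3, Mul(Add(C, C), Add(C, -28)))) = Add(-18, Mul(3, Mul(Mul(2, C), Add(-28, C)))) = Add(-18, Mul(3, Mul(2, C, Add(-28, C)))) = Add(-18, Mul(6, C, Add(-28, C))))
p = 45515 (p = Add(35615, Add(-18, Mul(-168, -29), Mul(6, Pow(-29, 2)))) = Add(35615, Add(-18, 4872, Mul(6, 841))) = Add(35615, Add(-18, 4872, 5046)) = Add(35615, 9900) = 45515)
Mul(p, Pow(H, -1)) = Mul(45515, Pow(320, -1)) = Mul(45515, Rational(1, 320)) = Rational(9103, 64)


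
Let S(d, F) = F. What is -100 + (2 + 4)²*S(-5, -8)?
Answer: -388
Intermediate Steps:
-100 + (2 + 4)²*S(-5, -8) = -100 + (2 + 4)²*(-8) = -100 + 6²*(-8) = -100 + 36*(-8) = -100 - 288 = -388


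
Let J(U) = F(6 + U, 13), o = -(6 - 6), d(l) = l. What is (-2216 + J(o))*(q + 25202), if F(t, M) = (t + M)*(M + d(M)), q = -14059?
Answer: -19188246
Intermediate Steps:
o = 0 (o = -1*0 = 0)
F(t, M) = 2*M*(M + t) (F(t, M) = (t + M)*(M + M) = (M + t)*(2*M) = 2*M*(M + t))
J(U) = 494 + 26*U (J(U) = 2*13*(13 + (6 + U)) = 2*13*(19 + U) = 494 + 26*U)
(-2216 + J(o))*(q + 25202) = (-2216 + (494 + 26*0))*(-14059 + 25202) = (-2216 + (494 + 0))*11143 = (-2216 + 494)*11143 = -1722*11143 = -19188246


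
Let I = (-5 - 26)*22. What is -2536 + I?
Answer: -3218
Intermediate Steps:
I = -682 (I = -31*22 = -682)
-2536 + I = -2536 - 682 = -3218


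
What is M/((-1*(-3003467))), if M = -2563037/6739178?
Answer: -2563037/20240898730126 ≈ -1.2663e-7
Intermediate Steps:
M = -2563037/6739178 (M = -2563037*1/6739178 = -2563037/6739178 ≈ -0.38032)
M/((-1*(-3003467))) = -2563037/(6739178*((-1*(-3003467)))) = -2563037/6739178/3003467 = -2563037/6739178*1/3003467 = -2563037/20240898730126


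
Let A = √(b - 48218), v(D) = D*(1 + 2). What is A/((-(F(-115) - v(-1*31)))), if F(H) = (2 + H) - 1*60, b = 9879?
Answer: I*√38339/80 ≈ 2.4475*I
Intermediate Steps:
v(D) = 3*D (v(D) = D*3 = 3*D)
F(H) = -58 + H (F(H) = (2 + H) - 60 = -58 + H)
A = I*√38339 (A = √(9879 - 48218) = √(-38339) = I*√38339 ≈ 195.8*I)
A/((-(F(-115) - v(-1*31)))) = (I*√38339)/((-((-58 - 115) - 3*(-1*31)))) = (I*√38339)/((-(-173 - 3*(-31)))) = (I*√38339)/((-(-173 - 1*(-93)))) = (I*√38339)/((-(-173 + 93))) = (I*√38339)/((-1*(-80))) = (I*√38339)/80 = (I*√38339)*(1/80) = I*√38339/80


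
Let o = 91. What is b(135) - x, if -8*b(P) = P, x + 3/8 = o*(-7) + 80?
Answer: 1081/2 ≈ 540.50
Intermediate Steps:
x = -4459/8 (x = -3/8 + (91*(-7) + 80) = -3/8 + (-637 + 80) = -3/8 - 557 = -4459/8 ≈ -557.38)
b(P) = -P/8
b(135) - x = -⅛*135 - 1*(-4459/8) = -135/8 + 4459/8 = 1081/2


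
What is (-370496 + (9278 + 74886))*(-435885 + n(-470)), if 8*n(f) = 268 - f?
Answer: 124781409693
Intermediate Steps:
n(f) = 67/2 - f/8 (n(f) = (268 - f)/8 = 67/2 - f/8)
(-370496 + (9278 + 74886))*(-435885 + n(-470)) = (-370496 + (9278 + 74886))*(-435885 + (67/2 - ⅛*(-470))) = (-370496 + 84164)*(-435885 + (67/2 + 235/4)) = -286332*(-435885 + 369/4) = -286332*(-1743171/4) = 124781409693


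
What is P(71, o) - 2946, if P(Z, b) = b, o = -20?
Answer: -2966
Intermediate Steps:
P(71, o) - 2946 = -20 - 2946 = -2966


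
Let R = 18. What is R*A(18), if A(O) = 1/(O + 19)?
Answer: 18/37 ≈ 0.48649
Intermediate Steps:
A(O) = 1/(19 + O)
R*A(18) = 18/(19 + 18) = 18/37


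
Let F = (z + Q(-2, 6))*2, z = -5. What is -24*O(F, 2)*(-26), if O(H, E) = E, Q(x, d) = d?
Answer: 1248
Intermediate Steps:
F = 2 (F = (-5 + 6)*2 = 1*2 = 2)
-24*O(F, 2)*(-26) = -24*2*(-26) = -48*(-26) = 1248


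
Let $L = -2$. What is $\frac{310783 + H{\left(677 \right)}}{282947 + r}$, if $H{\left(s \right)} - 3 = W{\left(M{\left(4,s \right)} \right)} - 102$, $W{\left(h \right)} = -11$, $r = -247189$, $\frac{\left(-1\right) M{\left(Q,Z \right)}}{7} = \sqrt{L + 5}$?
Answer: $\frac{310673}{35758} \approx 8.6882$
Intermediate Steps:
$M{\left(Q,Z \right)} = - 7 \sqrt{3}$ ($M{\left(Q,Z \right)} = - 7 \sqrt{-2 + 5} = - 7 \sqrt{3}$)
$H{\left(s \right)} = -110$ ($H{\left(s \right)} = 3 - 113 = -110$)
$\frac{310783 + H{\left(677 \right)}}{282947 + r} = \frac{310783 - 110}{282947 - 247189} = \frac{310673}{35758}$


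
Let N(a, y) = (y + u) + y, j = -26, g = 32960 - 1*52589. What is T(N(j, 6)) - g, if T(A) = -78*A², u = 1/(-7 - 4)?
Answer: 1036551/121 ≈ 8566.5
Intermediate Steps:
g = -19629 (g = 32960 - 52589 = -19629)
u = -1/11 (u = 1/(-11) = -1/11 ≈ -0.090909)
N(a, y) = -1/11 + 2*y (N(a, y) = (y - 1/11) + y = (-1/11 + y) + y = -1/11 + 2*y)
T(N(j, 6)) - g = -78*(-1/11 + 2*6)² - 1*(-19629) = -78*(-1/11 + 12)² + 19629 = -78*(131/11)² + 19629 = -78*17161/121 + 19629 = -1338558/121 + 19629 = 1036551/121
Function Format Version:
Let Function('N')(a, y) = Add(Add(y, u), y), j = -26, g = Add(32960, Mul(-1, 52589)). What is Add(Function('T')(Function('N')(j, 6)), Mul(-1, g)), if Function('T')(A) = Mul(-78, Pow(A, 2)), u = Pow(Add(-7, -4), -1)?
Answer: Rational(1036551, 121) ≈ 8566.5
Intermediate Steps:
g = -19629 (g = Add(32960, -52589) = -19629)
u = Rational(-1, 11) (u = Pow(-11, -1) = Rational(-1, 11) ≈ -0.090909)
Function('N')(a, y) = Add(Rational(-1, 11), Mul(2, y)) (Function('N')(a, y) = Add(Add(y, Rational(-1, 11)), y) = Add(Add(Rational(-1, 11), y), y) = Add(Rational(-1, 11), Mul(2, y)))
Add(Function('T')(Function('N')(j, 6)), Mul(-1, g)) = Add(Mul(-78, Pow(Add(Rational(-1, 11), Mul(2, 6)), 2)), Mul(-1, -19629)) = Add(Mul(-78, Pow(Add(Rational(-1, 11), 12), 2)), 19629) = Add(Mul(-78, Pow(Rational(131, 11), 2)), 19629) = Add(Mul(-78, Rational(17161, 121)), 19629) = Add(Rational(-1338558, 121), 19629) = Rational(1036551, 121)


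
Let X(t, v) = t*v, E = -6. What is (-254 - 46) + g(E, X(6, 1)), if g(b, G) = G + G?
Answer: -288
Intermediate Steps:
g(b, G) = 2*G
(-254 - 46) + g(E, X(6, 1)) = (-254 - 46) + 2*(6*1) = -300 + 2*6 = -300 + 12 = -288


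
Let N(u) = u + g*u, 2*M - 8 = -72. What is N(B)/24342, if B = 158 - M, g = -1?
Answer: 0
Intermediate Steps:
M = -32 (M = 4 + (½)*(-72) = 4 - 36 = -32)
B = 190 (B = 158 - 1*(-32) = 158 + 32 = 190)
N(u) = 0 (N(u) = u - u = 0)
N(B)/24342 = 0/24342 = 0*(1/24342) = 0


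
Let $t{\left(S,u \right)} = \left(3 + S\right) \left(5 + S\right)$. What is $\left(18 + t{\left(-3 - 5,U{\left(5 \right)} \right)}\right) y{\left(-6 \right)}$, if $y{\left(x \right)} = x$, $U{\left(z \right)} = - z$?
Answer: $-198$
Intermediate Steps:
$\left(18 + t{\left(-3 - 5,U{\left(5 \right)} \right)}\right) y{\left(-6 \right)} = \left(18 + \left(15 + \left(-3 - 5\right)^{2} + 8 \left(-3 - 5\right)\right)\right) \left(-6\right) = \left(18 + \left(15 + \left(-8\right)^{2} + 8 \left(-8\right)\right)\right) \left(-6\right) = \left(18 + \left(15 + 64 - 64\right)\right) \left(-6\right) = \left(18 + 15\right) \left(-6\right) = 33 \left(-6\right) = -198$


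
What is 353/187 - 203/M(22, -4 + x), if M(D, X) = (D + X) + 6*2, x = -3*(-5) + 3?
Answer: -21017/8976 ≈ -2.3415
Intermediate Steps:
x = 18 (x = 15 + 3 = 18)
M(D, X) = 12 + D + X (M(D, X) = (D + X) + 12 = 12 + D + X)
353/187 - 203/M(22, -4 + x) = 353/187 - 203/(12 + 22 + (-4 + 18)) = 353*(1/187) - 203/(12 + 22 + 14) = 353/187 - 203/48 = -21017/8976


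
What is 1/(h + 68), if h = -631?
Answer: -1/563 ≈ -0.0017762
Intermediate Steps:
1/(h + 68) = 1/(-631 + 68) = 1/(-563) = -1/563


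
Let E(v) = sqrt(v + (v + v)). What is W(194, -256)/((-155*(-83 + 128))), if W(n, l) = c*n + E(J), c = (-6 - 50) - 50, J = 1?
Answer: 20564/6975 - sqrt(3)/6975 ≈ 2.9480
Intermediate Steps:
c = -106 (c = -56 - 50 = -106)
E(v) = sqrt(3)*sqrt(v) (E(v) = sqrt(v + 2*v) = sqrt(3*v) = sqrt(3)*sqrt(v))
W(n, l) = sqrt(3) - 106*n (W(n, l) = -106*n + sqrt(3)*sqrt(1) = -106*n + sqrt(3)*1 = -106*n + sqrt(3) = sqrt(3) - 106*n)
W(194, -256)/((-155*(-83 + 128))) = (sqrt(3) - 106*194)/((-155*(-83 + 128))) = (sqrt(3) - 20564)/((-155*45)) = (-20564 + sqrt(3))/(-6975) = (-20564 + sqrt(3))*(-1/6975) = 20564/6975 - sqrt(3)/6975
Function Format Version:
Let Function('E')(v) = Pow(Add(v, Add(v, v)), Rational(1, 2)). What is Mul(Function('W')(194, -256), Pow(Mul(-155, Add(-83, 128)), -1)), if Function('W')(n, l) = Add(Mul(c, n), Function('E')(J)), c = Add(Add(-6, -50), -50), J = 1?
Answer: Add(Rational(20564, 6975), Mul(Rational(-1, 6975), Pow(3, Rational(1, 2)))) ≈ 2.9480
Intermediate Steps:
c = -106 (c = Add(-56, -50) = -106)
Function('E')(v) = Mul(Pow(3, Rational(1, 2)), Pow(v, Rational(1, 2))) (Function('E')(v) = Pow(Add(v, Mul(2, v)), Rational(1, 2)) = Pow(Mul(3, v), Rational(1, 2)) = Mul(Pow(3, Rational(1, 2)), Pow(v, Rational(1, 2))))
Function('W')(n, l) = Add(Pow(3, Rational(1, 2)), Mul(-106, n)) (Function('W')(n, l) = Add(Mul(-106, n), Mul(Pow(3, Rational(1, 2)), Pow(1, Rational(1, 2)))) = Add(Mul(-106, n), Mul(Pow(3, Rational(1, 2)), 1)) = Add(Mul(-106, n), Pow(3, Rational(1, 2))) = Add(Pow(3, Rational(1, 2)), Mul(-106, n)))
Mul(Function('W')(194, -256), Pow(Mul(-155, Add(-83, 128)), -1)) = Mul(Add(Pow(3, Rational(1, 2)), Mul(-106, 194)), Pow(Mul(-155, Add(-83, 128)), -1)) = Mul(Add(Pow(3, Rational(1, 2)), -20564), Pow(Mul(-155, 45), -1)) = Mul(Add(-20564, Pow(3, Rational(1, 2))), Pow(-6975, -1)) = Mul(Add(-20564, Pow(3, Rational(1, 2))), Rational(-1, 6975)) = Add(Rational(20564, 6975), Mul(Rational(-1, 6975), Pow(3, Rational(1, 2))))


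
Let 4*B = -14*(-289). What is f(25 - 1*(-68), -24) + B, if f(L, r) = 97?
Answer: 2217/2 ≈ 1108.5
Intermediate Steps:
B = 2023/2 (B = (-14*(-289))/4 = (¼)*4046 = 2023/2 ≈ 1011.5)
f(25 - 1*(-68), -24) + B = 97 + 2023/2 = 2217/2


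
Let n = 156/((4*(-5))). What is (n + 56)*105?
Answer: 5061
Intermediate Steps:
n = -39/5 (n = 156/(-20) = 156*(-1/20) = -39/5 ≈ -7.8000)
(n + 56)*105 = (-39/5 + 56)*105 = (241/5)*105 = 5061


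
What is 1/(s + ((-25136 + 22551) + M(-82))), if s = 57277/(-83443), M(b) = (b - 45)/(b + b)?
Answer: -13684652/35373621587 ≈ -0.00038686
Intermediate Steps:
M(b) = (-45 + b)/(2*b) (M(b) = (-45 + b)/((2*b)) = (-45 + b)*(1/(2*b)) = (-45 + b)/(2*b))
s = -57277/83443 (s = 57277*(-1/83443) = -57277/83443 ≈ -0.68642)
1/(s + ((-25136 + 22551) + M(-82))) = 1/(-57277/83443 + ((-25136 + 22551) + (½)*(-45 - 82)/(-82))) = 1/(-57277/83443 + (-2585 + (½)*(-1/82)*(-127))) = 1/(-57277/83443 + (-2585 + 127/164)) = 1/(-57277/83443 - 423813/164) = 1/(-35373621587/13684652) = -13684652/35373621587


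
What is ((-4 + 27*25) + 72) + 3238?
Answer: 3981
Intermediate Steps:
((-4 + 27*25) + 72) + 3238 = ((-4 + 675) + 72) + 3238 = (671 + 72) + 3238 = 743 + 3238 = 3981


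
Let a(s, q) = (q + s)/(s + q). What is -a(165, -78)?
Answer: -1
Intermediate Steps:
a(s, q) = 1 (a(s, q) = (q + s)/(q + s) = 1)
-a(165, -78) = -1*1 = -1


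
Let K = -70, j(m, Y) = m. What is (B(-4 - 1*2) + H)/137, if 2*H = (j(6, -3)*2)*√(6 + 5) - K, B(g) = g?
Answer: 29/137 + 6*√11/137 ≈ 0.35693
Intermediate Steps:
H = 35 + 6*√11 (H = ((6*2)*√(6 + 5) - 1*(-70))/2 = (12*√11 + 70)/2 = (70 + 12*√11)/2 = 35 + 6*√11 ≈ 54.900)
(B(-4 - 1*2) + H)/137 = ((-4 - 1*2) + (35 + 6*√11))/137 = ((-4 - 2) + (35 + 6*√11))*(1/137) = (-6 + (35 + 6*√11))*(1/137) = (29 + 6*√11)*(1/137) = 29/137 + 6*√11/137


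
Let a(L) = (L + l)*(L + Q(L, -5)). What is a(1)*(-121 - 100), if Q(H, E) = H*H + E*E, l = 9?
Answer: -59670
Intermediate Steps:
Q(H, E) = E² + H² (Q(H, E) = H² + E² = E² + H²)
a(L) = (9 + L)*(25 + L + L²) (a(L) = (L + 9)*(L + ((-5)² + L²)) = (9 + L)*(L + (25 + L²)) = (9 + L)*(25 + L + L²))
a(1)*(-121 - 100) = (225 + 1³ + 10*1² + 34*1)*(-121 - 100) = (225 + 1 + 10*1 + 34)*(-221) = (225 + 1 + 10 + 34)*(-221) = 270*(-221) = -59670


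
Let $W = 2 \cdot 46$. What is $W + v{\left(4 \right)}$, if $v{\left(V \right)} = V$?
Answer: $96$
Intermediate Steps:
$W = 92$
$W + v{\left(4 \right)} = 92 + 4 = 96$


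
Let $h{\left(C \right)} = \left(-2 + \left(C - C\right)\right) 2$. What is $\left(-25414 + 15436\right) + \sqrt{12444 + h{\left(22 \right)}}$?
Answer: $-9978 + 2 \sqrt{3110} \approx -9866.5$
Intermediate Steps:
$h{\left(C \right)} = -4$ ($h{\left(C \right)} = \left(-2 + 0\right) 2 = \left(-2\right) 2 = -4$)
$\left(-25414 + 15436\right) + \sqrt{12444 + h{\left(22 \right)}} = \left(-25414 + 15436\right) + \sqrt{12444 - 4} = -9978 + \sqrt{12440} = -9978 + 2 \sqrt{3110}$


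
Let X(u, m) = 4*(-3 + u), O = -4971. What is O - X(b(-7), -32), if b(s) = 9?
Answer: -4995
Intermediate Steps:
X(u, m) = -12 + 4*u
O - X(b(-7), -32) = -4971 - (-12 + 4*9) = -4971 - (-12 + 36) = -4971 - 1*24 = -4971 - 24 = -4995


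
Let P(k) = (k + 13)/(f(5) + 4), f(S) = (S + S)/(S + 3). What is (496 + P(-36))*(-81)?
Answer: -278748/7 ≈ -39821.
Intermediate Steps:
f(S) = 2*S/(3 + S) (f(S) = (2*S)/(3 + S) = 2*S/(3 + S))
P(k) = 52/21 + 4*k/21 (P(k) = (k + 13)/(2*5/(3 + 5) + 4) = (13 + k)/(2*5/8 + 4) = (13 + k)/(2*5*(⅛) + 4) = (13 + k)/(5/4 + 4) = (13 + k)/(21/4) = (13 + k)*(4/21) = 52/21 + 4*k/21)
(496 + P(-36))*(-81) = (496 + (52/21 + (4/21)*(-36)))*(-81) = (496 + (52/21 - 48/7))*(-81) = (496 - 92/21)*(-81) = (10324/21)*(-81) = -278748/7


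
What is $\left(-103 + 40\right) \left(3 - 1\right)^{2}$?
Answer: $-252$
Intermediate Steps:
$\left(-103 + 40\right) \left(3 - 1\right)^{2} = - 63 \cdot 2^{2} = \left(-63\right) 4 = -252$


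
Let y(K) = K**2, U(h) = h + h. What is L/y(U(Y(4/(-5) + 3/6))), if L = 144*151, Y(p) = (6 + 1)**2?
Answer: 5436/2401 ≈ 2.2641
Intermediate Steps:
Y(p) = 49 (Y(p) = 7**2 = 49)
L = 21744
U(h) = 2*h
L/y(U(Y(4/(-5) + 3/6))) = 21744/((2*49)**2) = 21744/(98**2) = 21744/9604 = 21744*(1/9604) = 5436/2401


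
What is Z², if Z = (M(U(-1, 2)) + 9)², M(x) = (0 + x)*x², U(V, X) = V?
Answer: 4096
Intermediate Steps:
M(x) = x³ (M(x) = x*x² = x³)
Z = 64 (Z = ((-1)³ + 9)² = (-1 + 9)² = 8² = 64)
Z² = 64² = 4096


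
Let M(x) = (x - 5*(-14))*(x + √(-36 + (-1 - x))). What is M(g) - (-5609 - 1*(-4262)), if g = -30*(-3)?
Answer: 15747 + 160*I*√127 ≈ 15747.0 + 1803.1*I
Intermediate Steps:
g = 90 (g = -1*(-90) = 90)
M(x) = (70 + x)*(x + √(-37 - x)) (M(x) = (x + 70)*(x + √(-37 - x)) = (70 + x)*(x + √(-37 - x)))
M(g) - (-5609 - 1*(-4262)) = (90² + 70*90 + 70*√(-37 - 1*90) + 90*√(-37 - 1*90)) - (-5609 - 1*(-4262)) = (8100 + 6300 + 70*√(-37 - 90) + 90*√(-37 - 90)) - (-5609 + 4262) = (8100 + 6300 + 70*√(-127) + 90*√(-127)) - 1*(-1347) = (8100 + 6300 + 70*(I*√127) + 90*(I*√127)) + 1347 = (8100 + 6300 + 70*I*√127 + 90*I*√127) + 1347 = (14400 + 160*I*√127) + 1347 = 15747 + 160*I*√127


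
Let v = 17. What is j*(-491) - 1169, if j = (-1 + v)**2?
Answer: -126865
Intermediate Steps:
j = 256 (j = (-1 + 17)**2 = 16**2 = 256)
j*(-491) - 1169 = 256*(-491) - 1169 = -125696 - 1169 = -126865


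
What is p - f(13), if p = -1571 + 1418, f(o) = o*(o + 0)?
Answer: -322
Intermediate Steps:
f(o) = o**2 (f(o) = o*o = o**2)
p = -153
p - f(13) = -153 - 1*13**2 = -153 - 1*169 = -153 - 169 = -322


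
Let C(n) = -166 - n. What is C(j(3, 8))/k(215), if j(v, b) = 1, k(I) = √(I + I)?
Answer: -167*√430/430 ≈ -8.0535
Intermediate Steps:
k(I) = √2*√I (k(I) = √(2*I) = √2*√I)
C(j(3, 8))/k(215) = (-166 - 1*1)/((√2*√215)) = (-166 - 1)/(√430) = -167*√430/430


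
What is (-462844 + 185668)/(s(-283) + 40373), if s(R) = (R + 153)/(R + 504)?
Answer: -1570664/228777 ≈ -6.8655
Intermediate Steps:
s(R) = (153 + R)/(504 + R)
(-462844 + 185668)/(s(-283) + 40373) = (-462844 + 185668)/((153 - 283)/(504 - 283) + 40373) = -277176/(-130/221 + 40373) = -277176/((1/221)*(-130) + 40373) = -277176/(-10/17 + 40373) = -277176/686331/17 = -277176*17/686331 = -1570664/228777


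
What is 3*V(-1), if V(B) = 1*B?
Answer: -3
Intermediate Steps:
V(B) = B
3*V(-1) = 3*(-1) = -3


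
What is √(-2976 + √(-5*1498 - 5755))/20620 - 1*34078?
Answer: -34078 + √(-2976 + I*√13245)/20620 ≈ -34078.0 + 0.0026461*I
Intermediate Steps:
√(-2976 + √(-5*1498 - 5755))/20620 - 1*34078 = √(-2976 + √(-7490 - 5755))*(1/20620) - 34078 = √(-2976 + √(-13245))*(1/20620) - 34078 = √(-2976 + I*√13245)*(1/20620) - 34078 = √(-2976 + I*√13245)/20620 - 34078 = -34078 + √(-2976 + I*√13245)/20620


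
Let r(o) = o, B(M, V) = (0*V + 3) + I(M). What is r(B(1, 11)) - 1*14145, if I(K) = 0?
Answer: -14142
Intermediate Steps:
B(M, V) = 3 (B(M, V) = (0*V + 3) + 0 = (0 + 3) + 0 = 3 + 0 = 3)
r(B(1, 11)) - 1*14145 = 3 - 1*14145 = 3 - 14145 = -14142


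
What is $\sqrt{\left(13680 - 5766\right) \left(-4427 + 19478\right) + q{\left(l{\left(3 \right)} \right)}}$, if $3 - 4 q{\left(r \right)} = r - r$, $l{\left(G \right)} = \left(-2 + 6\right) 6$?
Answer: $\frac{\sqrt{476454459}}{2} \approx 10914.0$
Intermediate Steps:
$l{\left(G \right)} = 24$ ($l{\left(G \right)} = 4 \cdot 6 = 24$)
$q{\left(r \right)} = \frac{3}{4}$ ($q{\left(r \right)} = \frac{3}{4} - \frac{r - r}{4} = \frac{3}{4} - 0 = \frac{3}{4} + 0 = \frac{3}{4}$)
$\sqrt{\left(13680 - 5766\right) \left(-4427 + 19478\right) + q{\left(l{\left(3 \right)} \right)}} = \sqrt{\left(13680 - 5766\right) \left(-4427 + 19478\right) + \frac{3}{4}} = \sqrt{7914 \cdot 15051 + \frac{3}{4}} = \sqrt{119113614 + \frac{3}{4}} = \sqrt{\frac{476454459}{4}} = \frac{\sqrt{476454459}}{2}$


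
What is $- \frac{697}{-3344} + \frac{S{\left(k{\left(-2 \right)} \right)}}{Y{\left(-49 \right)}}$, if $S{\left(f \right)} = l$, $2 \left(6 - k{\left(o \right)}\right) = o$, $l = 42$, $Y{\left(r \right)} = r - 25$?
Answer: $- \frac{44435}{123728} \approx -0.35913$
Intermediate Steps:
$Y{\left(r \right)} = -25 + r$
$k{\left(o \right)} = 6 - \frac{o}{2}$
$S{\left(f \right)} = 42$
$- \frac{697}{-3344} + \frac{S{\left(k{\left(-2 \right)} \right)}}{Y{\left(-49 \right)}} = - \frac{697}{-3344} + \frac{42}{-25 - 49} = \left(-697\right) \left(- \frac{1}{3344}\right) + \frac{42}{-74} = \frac{697}{3344} + 42 \left(- \frac{1}{74}\right) = \frac{697}{3344} - \frac{21}{37} = - \frac{44435}{123728}$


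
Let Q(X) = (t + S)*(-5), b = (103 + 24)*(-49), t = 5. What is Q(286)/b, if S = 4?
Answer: 45/6223 ≈ 0.0072312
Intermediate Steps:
b = -6223 (b = 127*(-49) = -6223)
Q(X) = -45 (Q(X) = (5 + 4)*(-5) = 9*(-5) = -45)
Q(286)/b = -45/(-6223) = -45*(-1/6223) = 45/6223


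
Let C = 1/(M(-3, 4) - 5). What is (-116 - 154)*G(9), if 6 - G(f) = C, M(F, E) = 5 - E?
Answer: -3375/2 ≈ -1687.5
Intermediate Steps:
C = -¼ (C = 1/((5 - 1*4) - 5) = 1/((5 - 4) - 5) = 1/(1 - 5) = 1/(-4) = -¼ ≈ -0.25000)
G(f) = 25/4 (G(f) = 6 - 1*(-¼) = 6 + ¼ = 25/4)
(-116 - 154)*G(9) = (-116 - 154)*(25/4) = -270*25/4 = -3375/2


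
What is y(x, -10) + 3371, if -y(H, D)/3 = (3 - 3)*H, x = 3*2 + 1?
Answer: 3371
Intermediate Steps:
x = 7 (x = 6 + 1 = 7)
y(H, D) = 0 (y(H, D) = -3*(3 - 3)*H = -0*H = -3*0 = 0)
y(x, -10) + 3371 = 0 + 3371 = 3371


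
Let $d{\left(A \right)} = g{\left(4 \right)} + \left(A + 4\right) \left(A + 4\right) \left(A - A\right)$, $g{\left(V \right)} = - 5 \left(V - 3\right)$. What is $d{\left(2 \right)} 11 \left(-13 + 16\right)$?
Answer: $-165$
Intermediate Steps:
$g{\left(V \right)} = 15 - 5 V$ ($g{\left(V \right)} = - 5 \left(-3 + V\right) = 15 - 5 V$)
$d{\left(A \right)} = -5$ ($d{\left(A \right)} = \left(15 - 20\right) + \left(A + 4\right) \left(A + 4\right) \left(A - A\right) = \left(15 - 20\right) + \left(4 + A\right) \left(4 + A\right) 0 = -5 + \left(4 + A\right)^{2} \cdot 0 = -5 + 0 = -5$)
$d{\left(2 \right)} 11 \left(-13 + 16\right) = \left(-5\right) 11 \left(-13 + 16\right) = \left(-55\right) 3 = -165$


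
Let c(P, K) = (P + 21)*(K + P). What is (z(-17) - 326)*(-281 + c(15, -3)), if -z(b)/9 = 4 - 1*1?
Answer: -53303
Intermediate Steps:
c(P, K) = (21 + P)*(K + P)
z(b) = -27 (z(b) = -9*(4 - 1*1) = -9*(4 - 1) = -9*3 = -27)
(z(-17) - 326)*(-281 + c(15, -3)) = (-27 - 326)*(-281 + (15² + 21*(-3) + 21*15 - 3*15)) = -353*(-281 + (225 - 63 + 315 - 45)) = -353*(-281 + 432) = -353*151 = -53303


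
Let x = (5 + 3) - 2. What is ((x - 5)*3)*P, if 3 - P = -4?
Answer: 21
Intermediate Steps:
P = 7 (P = 3 - 1*(-4) = 3 + 4 = 7)
x = 6 (x = 8 - 2 = 6)
((x - 5)*3)*P = ((6 - 5)*3)*7 = (1*3)*7 = 3*7 = 21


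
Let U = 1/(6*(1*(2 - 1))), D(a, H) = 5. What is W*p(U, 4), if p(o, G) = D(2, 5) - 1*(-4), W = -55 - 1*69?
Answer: -1116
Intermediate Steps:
W = -124 (W = -55 - 69 = -124)
U = ⅙ (U = 1/(6*(1*1)) = 1/(6*1) = 1/6 = ⅙ ≈ 0.16667)
p(o, G) = 9 (p(o, G) = 5 - 1*(-4) = 5 + 4 = 9)
W*p(U, 4) = -124*9 = -1116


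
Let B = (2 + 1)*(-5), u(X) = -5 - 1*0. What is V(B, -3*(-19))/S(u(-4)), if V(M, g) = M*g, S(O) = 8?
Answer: -855/8 ≈ -106.88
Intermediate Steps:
u(X) = -5 (u(X) = -5 + 0 = -5)
B = -15 (B = 3*(-5) = -15)
V(B, -3*(-19))/S(u(-4)) = -(-45)*(-19)/8 = -15*57*(1/8) = -855*1/8 = -855/8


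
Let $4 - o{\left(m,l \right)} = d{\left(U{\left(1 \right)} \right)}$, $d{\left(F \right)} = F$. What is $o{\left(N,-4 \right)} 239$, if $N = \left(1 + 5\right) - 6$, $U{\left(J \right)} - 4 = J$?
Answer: $-239$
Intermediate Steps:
$U{\left(J \right)} = 4 + J$
$N = 0$ ($N = 6 - 6 = 0$)
$o{\left(m,l \right)} = -1$ ($o{\left(m,l \right)} = 4 - \left(4 + 1\right) = 4 - 5 = -1$)
$o{\left(N,-4 \right)} 239 = \left(-1\right) 239 = -239$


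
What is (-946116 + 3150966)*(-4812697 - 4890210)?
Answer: -21393454498950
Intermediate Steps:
(-946116 + 3150966)*(-4812697 - 4890210) = 2204850*(-9702907) = -21393454498950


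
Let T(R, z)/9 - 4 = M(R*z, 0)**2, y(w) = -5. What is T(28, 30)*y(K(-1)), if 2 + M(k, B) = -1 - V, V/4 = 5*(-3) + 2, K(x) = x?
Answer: -108225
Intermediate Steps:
V = -52 (V = 4*(5*(-3) + 2) = 4*(-15 + 2) = 4*(-13) = -52)
M(k, B) = 49 (M(k, B) = -2 + (-1 - 1*(-52)) = -2 + (-1 + 52) = -2 + 51 = 49)
T(R, z) = 21645 (T(R, z) = 36 + 9*49**2 = 36 + 9*2401 = 36 + 21609 = 21645)
T(28, 30)*y(K(-1)) = 21645*(-5) = -108225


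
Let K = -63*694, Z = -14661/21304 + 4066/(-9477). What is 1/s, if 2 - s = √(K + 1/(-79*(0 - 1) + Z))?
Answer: 15724378271/343781981189869 + 21*I*√24513666226028516258674/687563962379738 ≈ 4.5739e-5 + 0.004782*I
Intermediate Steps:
Z = -225564361/201898008 (Z = -14661*1/21304 + 4066*(-1/9477) = -14661/21304 - 4066/9477 = -225564361/201898008 ≈ -1.1172)
K = -43722
s = 2 - 3*I*√24513666226028516258674/2246339753 (s = 2 - √(-43722 + 1/(-79*(0 - 1) - 225564361/201898008)) = 2 - √(-43722 + 1/(-79*(-1) - 225564361/201898008)) = 2 - √(-43722 + 1/(79 - 225564361/201898008)) = 2 - √(-43722 + 1/(15724378271/201898008)) = 2 - √(-43722 + 201898008/15724378271) = 2 - √(-687501064866654/15724378271) = 2 - 3*I*√24513666226028516258674/2246339753 ≈ 2.0 - 209.1*I)
1/s = 1/(2 - 3*I*√24513666226028516258674/2246339753)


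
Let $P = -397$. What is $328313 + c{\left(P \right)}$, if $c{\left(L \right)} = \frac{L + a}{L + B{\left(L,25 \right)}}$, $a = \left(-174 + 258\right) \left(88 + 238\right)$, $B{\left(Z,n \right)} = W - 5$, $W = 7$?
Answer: $\frac{129656648}{395} \approx 3.2824 \cdot 10^{5}$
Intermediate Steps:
$B{\left(Z,n \right)} = 2$ ($B{\left(Z,n \right)} = 7 - 5 = 2$)
$a = 27384$ ($a = 84 \cdot 326 = 27384$)
$c{\left(L \right)} = \frac{27384 + L}{2 + L}$ ($c{\left(L \right)} = \frac{L + 27384}{L + 2} = \frac{27384 + L}{2 + L}$)
$328313 + c{\left(P \right)} = 328313 + \frac{27384 - 397}{2 - 397} = 328313 + \frac{1}{-395} \cdot 26987 = 328313 - \frac{26987}{395} = \frac{129656648}{395}$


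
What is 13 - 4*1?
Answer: 9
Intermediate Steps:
13 - 4*1 = 13 - 4 = 9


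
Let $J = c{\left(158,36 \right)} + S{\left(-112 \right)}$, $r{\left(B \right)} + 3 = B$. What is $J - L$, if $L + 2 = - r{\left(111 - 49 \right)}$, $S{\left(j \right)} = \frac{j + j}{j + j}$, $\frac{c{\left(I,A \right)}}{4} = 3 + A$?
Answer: $218$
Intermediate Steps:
$c{\left(I,A \right)} = 12 + 4 A$ ($c{\left(I,A \right)} = 4 \left(3 + A\right) = 12 + 4 A$)
$r{\left(B \right)} = -3 + B$
$S{\left(j \right)} = 1$ ($S{\left(j \right)} = \frac{2 j}{2 j} = 2 j \frac{1}{2 j} = 1$)
$J = 157$ ($J = \left(12 + 4 \cdot 36\right) + 1 = \left(12 + 144\right) + 1 = 156 + 1 = 157$)
$L = -61$ ($L = -2 - \left(-3 + \left(111 - 49\right)\right) = -2 - \left(-3 + 62\right) = -2 - 59 = -61$)
$J - L = 157 - -61 = 157 + 61 = 218$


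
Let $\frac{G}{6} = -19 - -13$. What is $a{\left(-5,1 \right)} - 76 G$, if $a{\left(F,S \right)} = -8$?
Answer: $2728$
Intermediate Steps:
$G = -36$ ($G = 6 \left(-19 - -13\right) = 6 \left(-19 + 13\right) = 6 \left(-6\right) = -36$)
$a{\left(-5,1 \right)} - 76 G = -8 - -2736 = -8 + 2736 = 2728$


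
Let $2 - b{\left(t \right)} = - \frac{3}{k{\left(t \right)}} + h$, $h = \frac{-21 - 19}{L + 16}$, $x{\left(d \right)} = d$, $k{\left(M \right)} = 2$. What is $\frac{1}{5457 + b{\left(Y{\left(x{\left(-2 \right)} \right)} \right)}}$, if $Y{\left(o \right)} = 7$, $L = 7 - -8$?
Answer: $\frac{62}{338631} \approx 0.00018309$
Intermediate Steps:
$L = 15$ ($L = 7 + 8 = 15$)
$h = - \frac{40}{31}$ ($h = \frac{-21 - 19}{15 + 16} = - \frac{40}{31} \approx -1.2903$)
$b{\left(t \right)} = \frac{297}{62}$ ($b{\left(t \right)} = 2 - \left(- \frac{3}{2} - \frac{40}{31}\right) = 2 - - \frac{173}{62} = 2 + \frac{173}{62} = \frac{297}{62}$)
$\frac{1}{5457 + b{\left(Y{\left(x{\left(-2 \right)} \right)} \right)}} = \frac{1}{5457 + \frac{297}{62}} = \frac{1}{\frac{338631}{62}} = \frac{62}{338631}$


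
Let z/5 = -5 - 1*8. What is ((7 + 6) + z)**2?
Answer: 2704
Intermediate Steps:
z = -65 (z = 5*(-5 - 1*8) = 5*(-5 - 8) = 5*(-13) = -65)
((7 + 6) + z)**2 = ((7 + 6) - 65)**2 = (13 - 65)**2 = (-52)**2 = 2704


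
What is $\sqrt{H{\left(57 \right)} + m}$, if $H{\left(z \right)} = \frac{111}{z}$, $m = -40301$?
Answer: $\frac{i \sqrt{14547958}}{19} \approx 200.75 i$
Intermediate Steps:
$\sqrt{H{\left(57 \right)} + m} = \sqrt{\frac{111}{57} - 40301} = \sqrt{111 \cdot \frac{1}{57} - 40301} = \sqrt{\frac{37}{19} - 40301} = \sqrt{- \frac{765682}{19}} = \frac{i \sqrt{14547958}}{19}$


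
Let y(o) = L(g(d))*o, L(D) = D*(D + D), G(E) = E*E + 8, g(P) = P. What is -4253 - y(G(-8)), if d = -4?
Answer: -6557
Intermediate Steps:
G(E) = 8 + E² (G(E) = E² + 8 = 8 + E²)
L(D) = 2*D² (L(D) = D*(2*D) = 2*D²)
y(o) = 32*o (y(o) = (2*(-4)²)*o = (2*16)*o = 32*o)
-4253 - y(G(-8)) = -4253 - 32*(8 + (-8)²) = -4253 - 32*(8 + 64) = -4253 - 32*72 = -4253 - 1*2304 = -4253 - 2304 = -6557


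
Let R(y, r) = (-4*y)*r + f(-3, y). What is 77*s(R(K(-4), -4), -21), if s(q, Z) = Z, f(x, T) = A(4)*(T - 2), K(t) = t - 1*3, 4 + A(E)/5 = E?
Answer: -1617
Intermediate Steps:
A(E) = -20 + 5*E
K(t) = -3 + t (K(t) = t - 3 = -3 + t)
f(x, T) = 0 (f(x, T) = (-20 + 5*4)*(T - 2) = (-20 + 20)*(-2 + T) = 0*(-2 + T) = 0)
R(y, r) = -4*r*y (R(y, r) = (-4*y)*r + 0 = -4*r*y + 0 = -4*r*y)
77*s(R(K(-4), -4), -21) = 77*(-21) = -1617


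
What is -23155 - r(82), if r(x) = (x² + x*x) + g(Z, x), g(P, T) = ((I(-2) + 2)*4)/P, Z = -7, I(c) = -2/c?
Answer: -256209/7 ≈ -36601.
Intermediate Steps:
g(P, T) = 12/P (g(P, T) = ((-2/(-2) + 2)*4)/P = ((-2*(-½) + 2)*4)/P = ((1 + 2)*4)/P = (3*4)/P = 12/P)
r(x) = -12/7 + 2*x² (r(x) = (x² + x*x) + 12/(-7) = (x² + x²) + 12*(-⅐) = 2*x² - 12/7 = -12/7 + 2*x²)
-23155 - r(82) = -23155 - (-12/7 + 2*82²) = -23155 - (-12/7 + 2*6724) = -23155 - (-12/7 + 13448) = -23155 - 1*94124/7 = -23155 - 94124/7 = -256209/7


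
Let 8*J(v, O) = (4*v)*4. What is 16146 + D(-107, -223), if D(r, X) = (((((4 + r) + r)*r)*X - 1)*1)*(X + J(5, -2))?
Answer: 1067318889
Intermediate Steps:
J(v, O) = 2*v (J(v, O) = ((4*v)*4)/8 = (16*v)/8 = 2*v)
D(r, X) = (-1 + X*r*(4 + 2*r))*(10 + X) (D(r, X) = (((((4 + r) + r)*r)*X - 1)*1)*(X + 2*5) = ((((4 + 2*r)*r)*X - 1)*1)*(X + 10) = (((r*(4 + 2*r))*X - 1)*1)*(10 + X) = ((X*r*(4 + 2*r) - 1)*1)*(10 + X) = ((-1 + X*r*(4 + 2*r))*1)*(10 + X) = (-1 + X*r*(4 + 2*r))*(10 + X))
16146 + D(-107, -223) = 16146 + (-10 - 1*(-223) + 2*(-223)²*(-107)² + 4*(-107)*(-223)² + 20*(-223)*(-107)² + 40*(-223)*(-107)) = 16146 + (-10 + 223 + 2*49729*11449 + 4*(-107)*49729 + 20*(-223)*11449 + 954440) = 16146 + (-10 + 223 + 1138694642 - 21284012 - 51062540 + 954440) = 16146 + 1067302743 = 1067318889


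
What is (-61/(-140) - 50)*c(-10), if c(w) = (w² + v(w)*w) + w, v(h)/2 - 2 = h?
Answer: -173475/14 ≈ -12391.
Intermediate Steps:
v(h) = 4 + 2*h
c(w) = w + w² + w*(4 + 2*w) (c(w) = (w² + (4 + 2*w)*w) + w = (w² + w*(4 + 2*w)) + w = w + w² + w*(4 + 2*w))
(-61/(-140) - 50)*c(-10) = (-61/(-140) - 50)*(-10*(5 + 3*(-10))) = (-61*(-1/140) - 50)*(-10*(5 - 30)) = (61/140 - 50)*(-10*(-25)) = -6939/140*250 = -173475/14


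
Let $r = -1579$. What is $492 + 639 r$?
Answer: $-1008489$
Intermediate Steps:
$492 + 639 r = 492 + 639 \left(-1579\right) = 492 - 1008981 = -1008489$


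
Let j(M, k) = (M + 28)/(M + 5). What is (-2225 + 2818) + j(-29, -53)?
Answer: 14233/24 ≈ 593.04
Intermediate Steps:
j(M, k) = (28 + M)/(5 + M)
(-2225 + 2818) + j(-29, -53) = (-2225 + 2818) + (28 - 29)/(5 - 29) = 593 - 1/(-24) = 593 - 1/24*(-1) = 593 + 1/24 = 14233/24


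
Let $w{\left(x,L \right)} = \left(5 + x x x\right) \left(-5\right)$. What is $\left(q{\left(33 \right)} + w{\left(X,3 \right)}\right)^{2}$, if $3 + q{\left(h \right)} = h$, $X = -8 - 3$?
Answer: $44355600$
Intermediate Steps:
$X = -11$ ($X = -8 - 3 = -11$)
$q{\left(h \right)} = -3 + h$
$w{\left(x,L \right)} = -25 - 5 x^{3}$ ($w{\left(x,L \right)} = \left(5 + x^{2} x\right) \left(-5\right) = \left(5 + x^{3}\right) \left(-5\right) = -25 - 5 x^{3}$)
$\left(q{\left(33 \right)} + w{\left(X,3 \right)}\right)^{2} = \left(\left(-3 + 33\right) - \left(25 + 5 \left(-11\right)^{3}\right)\right)^{2} = \left(30 - -6630\right)^{2} = \left(30 + \left(-25 + 6655\right)\right)^{2} = \left(30 + 6630\right)^{2} = 6660^{2} = 44355600$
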